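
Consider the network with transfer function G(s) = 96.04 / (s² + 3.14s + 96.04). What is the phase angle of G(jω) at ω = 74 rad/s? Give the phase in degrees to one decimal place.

∠[(j74)² + 3.14(j74) + 96.04] = ∠[-5380 + j232.36] = 177.53°
∠G(j74) = −177.53° = -177.53°

-177.5°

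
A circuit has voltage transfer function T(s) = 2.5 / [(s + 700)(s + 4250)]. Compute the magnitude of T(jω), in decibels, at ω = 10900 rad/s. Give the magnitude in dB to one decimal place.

|j10900 + 700| = √(10900² + 700²) = 1.092e+04
|j10900 + 4250| = √(10900² + 4250²) = 1.17e+04
|T(j10900)| = 2.5 / (1.092e+04 × 1.17e+04) = 1.9564e-08
20 log₁₀(1.9564e-08) = -154.17 dB

-154.2 dB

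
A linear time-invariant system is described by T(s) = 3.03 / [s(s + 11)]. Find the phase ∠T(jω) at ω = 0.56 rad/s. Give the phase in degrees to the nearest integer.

∠(j0.56 + 11) = arctan(0.56/11) = 2.91°
∠(j0.56) = 90.00°
∠T(j0.56) = − (2.91° + 90.00°) = -92.91°

-93°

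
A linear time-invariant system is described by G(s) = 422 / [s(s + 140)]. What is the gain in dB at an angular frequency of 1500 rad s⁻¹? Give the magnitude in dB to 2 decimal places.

|j1500 + 140| = √(1500² + 140²) = 1507
|j1500| = 1500
|G(j1500)| = 422 / (1507 × 1500) = 0.00018674
20 log₁₀(0.00018674) = -74.575 dB

-74.58 dB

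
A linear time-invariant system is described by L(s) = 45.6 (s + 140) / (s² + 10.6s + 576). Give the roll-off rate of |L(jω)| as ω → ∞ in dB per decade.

With 1 zero and 2 poles, the high-frequency asymptotic slope is 20 × (1 − 2) = -20 dB/decade.

-20 dB/decade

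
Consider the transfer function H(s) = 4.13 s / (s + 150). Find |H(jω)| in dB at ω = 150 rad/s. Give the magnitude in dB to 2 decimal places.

|j150| = 150
|j150 + 150| = √(150² + 150²) = 212.1
|H(j150)| = 4.13 × 150 / 212.1 = 2.9204
20 log₁₀(2.9204) = 9.309 dB

9.31 dB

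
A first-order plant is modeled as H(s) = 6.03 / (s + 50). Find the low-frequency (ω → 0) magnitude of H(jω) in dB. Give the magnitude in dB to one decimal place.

H(0) = 6.03 / 50 = 0.1206
20 log₁₀(0.1206) = -18.37 dB

-18.4 dB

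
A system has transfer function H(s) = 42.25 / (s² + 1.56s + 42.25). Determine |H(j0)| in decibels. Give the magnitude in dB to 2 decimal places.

0.00 dB

H(0) = 42.25 / 42.25 = 1
20 log₁₀(1) = 0.000 dB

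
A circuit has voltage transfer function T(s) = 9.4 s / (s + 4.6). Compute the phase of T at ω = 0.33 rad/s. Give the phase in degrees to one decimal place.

∠(j0.33) = 90.00°
∠(j0.33 + 4.6) = arctan(0.33/4.6) = 4.10°
∠T(j0.33) = 90.00° − 4.10° = 85.90°

85.9 deg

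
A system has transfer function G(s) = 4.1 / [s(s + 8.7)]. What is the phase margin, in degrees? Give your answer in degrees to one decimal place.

Gain crossover: |G(jω)| = 1 at ω ≈ 0.471 rad s⁻¹.
∠G(j0.471) = −90° − arctan(0.471/8.7) ≈ -93.10°
PM = 180° + (-93.10°) = 86.90°

86.9 deg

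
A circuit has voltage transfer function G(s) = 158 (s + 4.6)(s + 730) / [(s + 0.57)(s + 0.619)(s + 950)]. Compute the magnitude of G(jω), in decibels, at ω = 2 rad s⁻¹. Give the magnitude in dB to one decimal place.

42.9 dB

|j2 + 4.6| = √(2² + 4.6²) = 5.016
|j2 + 730| = √(2² + 730²) = 730
|j2 + 0.57| = √(2² + 0.57²) = 2.08
|j2 + 0.619| = √(2² + 0.619²) = 2.094
|j2 + 950| = √(2² + 950²) = 950
|G(j2)| = 158 × 5.016 × 730 / (2.08 × 2.094 × 950) = 139.87
20 log₁₀(139.87) = 42.91 dB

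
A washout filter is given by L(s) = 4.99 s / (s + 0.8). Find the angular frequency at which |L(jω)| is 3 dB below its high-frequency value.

0.8 rad/sec

For a single-pole high-pass, the −3 dB point is at the pole: ω = 0.8 rad/sec.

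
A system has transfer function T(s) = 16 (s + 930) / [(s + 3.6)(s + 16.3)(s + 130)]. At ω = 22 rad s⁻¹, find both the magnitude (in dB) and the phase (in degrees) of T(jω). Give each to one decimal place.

|T| = -14.7 dB, ∠T = -142.4°

|j22 + 930| = √(22² + 930²) = 930.3
|j22 + 3.6| = √(22² + 3.6²) = 22.29
|j22 + 16.3| = √(22² + 16.3²) = 27.38
|j22 + 130| = √(22² + 130²) = 131.8
|T(j22)| = 16 × 930.3 / (22.29 × 27.38 × 131.8) = 0.18495
20 log₁₀(0.18495) = -14.66 dB
∠(j22 + 930) = arctan(22/930) = 1.36°
∠(j22 + 3.6) = arctan(22/3.6) = 80.71°
∠(j22 + 16.3) = arctan(22/16.3) = 53.46°
∠(j22 + 130) = arctan(22/130) = 9.61°
∠T(j22) = 1.36° − (80.71° + 53.46° + 9.61°) = -142.42°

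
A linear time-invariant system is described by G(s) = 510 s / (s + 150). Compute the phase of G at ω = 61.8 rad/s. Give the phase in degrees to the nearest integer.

∠(j61.8) = 90.00°
∠(j61.8 + 150) = arctan(61.8/150) = 22.39°
∠G(j61.8) = 90.00° − 22.39° = 67.61°

68°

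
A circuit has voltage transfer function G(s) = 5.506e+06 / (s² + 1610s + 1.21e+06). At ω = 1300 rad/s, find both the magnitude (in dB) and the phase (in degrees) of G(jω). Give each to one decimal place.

|(j1300)² + 1610(j1300) + 1.21e+06| = |-4.8e+05 + j2.093e+06| = 2.147e+06
|G(j1300)| = 5.506e+06 / 2.147e+06 = 2.5641
20 log₁₀(2.5641) = 8.18 dB
∠[(j1300)² + 1610(j1300) + 1.21e+06] = ∠[-4.8e+05 + j2.093e+06] = 102.92°
∠G(j1300) = −102.92° = -102.92°

|G| = 8.2 dB, ∠G = -102.9°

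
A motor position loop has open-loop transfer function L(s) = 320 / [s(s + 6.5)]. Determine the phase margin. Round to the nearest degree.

21 deg

Gain crossover: |L(jω)| = 1 at ω ≈ 17.3 rad/s.
∠L(j17.3) = −90° − arctan(17.3/6.5) ≈ -159.42°
PM = 180° + (-159.42°) = 20.58°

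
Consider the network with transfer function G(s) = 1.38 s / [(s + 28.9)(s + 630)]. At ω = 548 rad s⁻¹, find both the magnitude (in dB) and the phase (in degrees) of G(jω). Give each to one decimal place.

|j548| = 548
|j548 + 28.9| = √(548² + 28.9²) = 548.8
|j548 + 630| = √(548² + 630²) = 835
|G(j548)| = 1.38 × 548 / (548.8 × 835) = 0.0016504
20 log₁₀(0.0016504) = -55.65 dB
∠(j548) = 90.00°
∠(j548 + 28.9) = arctan(548/28.9) = 86.98°
∠(j548 + 630) = arctan(548/630) = 41.02°
∠G(j548) = 90.00° − (86.98° + 41.02°) = -38.00°

|G| = -55.6 dB, ∠G = -38.0°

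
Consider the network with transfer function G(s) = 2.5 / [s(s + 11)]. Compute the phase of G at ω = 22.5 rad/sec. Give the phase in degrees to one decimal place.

∠(j22.5 + 11) = arctan(22.5/11) = 63.95°
∠(j22.5) = 90.00°
∠G(j22.5) = − (63.95° + 90.00°) = -153.95°

-153.9°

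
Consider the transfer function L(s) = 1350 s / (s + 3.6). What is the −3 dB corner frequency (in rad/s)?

3.6 rad/s

For a single-pole high-pass, the −3 dB point is at the pole: ω = 3.6 rad/s.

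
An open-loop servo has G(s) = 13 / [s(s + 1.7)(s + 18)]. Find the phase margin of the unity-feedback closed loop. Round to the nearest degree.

75 deg

Gain crossover: |G(jω)| = 1 at ω ≈ 0.413 rad s⁻¹.
∠G(j0.413) = −90° − arctan(0.413/1.7) − arctan(0.413/18) ≈ -104.96°
PM = 180° + (-104.96°) = 75.04°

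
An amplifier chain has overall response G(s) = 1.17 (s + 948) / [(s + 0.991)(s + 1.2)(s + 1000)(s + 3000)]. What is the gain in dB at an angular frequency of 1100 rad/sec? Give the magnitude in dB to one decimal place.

|j1100 + 948| = √(1100² + 948²) = 1452
|j1100 + 0.991| = √(1100² + 0.991²) = 1100
|j1100 + 1.2| = √(1100² + 1.2²) = 1100
|j1100 + 1000| = √(1100² + 1000²) = 1487
|j1100 + 3000| = √(1100² + 3000²) = 3195
|G(j1100)| = 1.17 × 1452 / (1100 × 1100 × 1487 × 3195) = 2.956e-10
20 log₁₀(2.956e-10) = -190.59 dB

-190.6 dB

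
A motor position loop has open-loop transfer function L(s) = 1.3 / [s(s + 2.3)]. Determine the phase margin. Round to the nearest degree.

77°

Gain crossover: |L(jω)| = 1 at ω ≈ 0.55 rad/sec.
∠L(j0.55) = −90° − arctan(0.55/2.3) ≈ -103.44°
PM = 180° + (-103.44°) = 76.56°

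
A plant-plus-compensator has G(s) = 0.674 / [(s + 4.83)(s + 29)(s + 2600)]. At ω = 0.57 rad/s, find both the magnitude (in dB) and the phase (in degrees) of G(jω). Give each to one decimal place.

|G| = -114.7 dB, ∠G = -7.9°

|j0.57 + 4.83| = √(0.57² + 4.83²) = 4.864
|j0.57 + 29| = √(0.57² + 29²) = 29.01
|j0.57 + 2600| = √(0.57² + 2600²) = 2600
|G(j0.57)| = 0.674 / (4.864 × 29.01 × 2600) = 1.8376e-06
20 log₁₀(1.8376e-06) = -114.71 dB
∠(j0.57 + 4.83) = arctan(0.57/4.83) = 6.73°
∠(j0.57 + 29) = arctan(0.57/29) = 1.13°
∠(j0.57 + 2600) = arctan(0.57/2600) = 0.01°
∠G(j0.57) = − (6.73° + 1.13° + 0.01°) = -7.87°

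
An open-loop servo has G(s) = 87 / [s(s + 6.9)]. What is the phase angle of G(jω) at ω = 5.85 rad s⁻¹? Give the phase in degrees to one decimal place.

-130.3°

∠(j5.85 + 6.9) = arctan(5.85/6.9) = 40.29°
∠(j5.85) = 90.00°
∠G(j5.85) = − (40.29° + 90.00°) = -130.29°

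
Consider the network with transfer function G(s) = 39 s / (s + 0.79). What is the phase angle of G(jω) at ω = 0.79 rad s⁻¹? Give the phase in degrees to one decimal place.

45.0°

∠(j0.79) = 90.00°
∠(j0.79 + 0.79) = arctan(0.79/0.79) = 45.00°
∠G(j0.79) = 90.00° − 45.00° = 45.00°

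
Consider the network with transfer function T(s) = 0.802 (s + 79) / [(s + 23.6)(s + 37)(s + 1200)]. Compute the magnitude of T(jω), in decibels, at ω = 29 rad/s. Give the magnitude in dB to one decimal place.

-89.9 dB

|j29 + 79| = √(29² + 79²) = 84.15
|j29 + 23.6| = √(29² + 23.6²) = 37.39
|j29 + 37| = √(29² + 37²) = 47.01
|j29 + 1200| = √(29² + 1200²) = 1200
|T(j29)| = 0.802 × 84.15 / (37.39 × 47.01 × 1200) = 3.1989e-05
20 log₁₀(3.1989e-05) = -89.90 dB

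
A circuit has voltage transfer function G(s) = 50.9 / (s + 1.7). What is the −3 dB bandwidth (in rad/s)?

For a single-pole low-pass, the −3 dB point is at the pole: ω = 1.7 rad/s.

1.7 rad/s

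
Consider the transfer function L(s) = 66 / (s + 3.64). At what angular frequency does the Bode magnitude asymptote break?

The single real pole at s = −3.64 gives a corner at ω = 3.64 rad/sec.

3.64 rad/sec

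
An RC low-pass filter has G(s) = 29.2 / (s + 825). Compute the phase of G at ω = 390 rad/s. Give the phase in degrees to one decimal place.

∠(j390 + 825) = arctan(390/825) = 25.30°
∠G(j390) = −25.30° = -25.30°

-25.3°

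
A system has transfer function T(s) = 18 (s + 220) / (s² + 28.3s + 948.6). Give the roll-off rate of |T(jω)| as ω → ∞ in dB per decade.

-20 dB/decade

With 1 zero and 2 poles, the high-frequency asymptotic slope is 20 × (1 − 2) = -20 dB/decade.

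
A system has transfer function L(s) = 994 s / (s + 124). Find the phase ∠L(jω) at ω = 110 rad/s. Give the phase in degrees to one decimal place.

48.4 deg

∠(j110) = 90.00°
∠(j110 + 124) = arctan(110/124) = 41.58°
∠L(j110) = 90.00° − 41.58° = 48.42°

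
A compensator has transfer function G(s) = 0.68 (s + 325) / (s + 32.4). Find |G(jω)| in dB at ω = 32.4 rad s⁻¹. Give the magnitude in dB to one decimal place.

|j32.4 + 325| = √(32.4² + 325²) = 326.6
|j32.4 + 32.4| = √(32.4² + 32.4²) = 45.82
|G(j32.4)| = 0.68 × 326.6 / 45.82 = 4.8471
20 log₁₀(4.8471) = 13.71 dB

13.7 dB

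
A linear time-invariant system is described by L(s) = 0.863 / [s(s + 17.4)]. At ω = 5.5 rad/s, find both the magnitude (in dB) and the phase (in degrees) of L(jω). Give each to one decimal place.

|j5.5 + 17.4| = √(5.5² + 17.4²) = 18.25
|j5.5| = 5.5
|L(j5.5)| = 0.863 / (18.25 × 5.5) = 0.0085984
20 log₁₀(0.0085984) = -41.31 dB
∠(j5.5 + 17.4) = arctan(5.5/17.4) = 17.54°
∠(j5.5) = 90.00°
∠L(j5.5) = − (17.54° + 90.00°) = -107.54°

|L| = -41.3 dB, ∠L = -107.5°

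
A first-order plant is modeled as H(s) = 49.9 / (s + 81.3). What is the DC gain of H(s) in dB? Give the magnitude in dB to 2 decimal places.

-4.24 dB

H(0) = 49.9 / 81.3 = 0.61378
20 log₁₀(0.61378) = -4.240 dB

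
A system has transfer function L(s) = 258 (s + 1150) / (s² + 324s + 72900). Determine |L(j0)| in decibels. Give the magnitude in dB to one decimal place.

L(0) = 258 × 1150 / 72900 = 4.07
20 log₁₀(4.07) = 12.19 dB

12.2 dB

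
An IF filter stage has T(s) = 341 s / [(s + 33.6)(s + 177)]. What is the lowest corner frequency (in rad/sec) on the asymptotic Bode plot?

Break frequencies occur at each pole and zero magnitude: 33.6 rad/sec, 177 rad/sec.
The lowest is 33.6 rad/sec.

33.6 rad/sec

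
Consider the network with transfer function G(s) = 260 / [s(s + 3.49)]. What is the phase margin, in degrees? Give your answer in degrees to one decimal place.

12.4°

Gain crossover: |G(jω)| = 1 at ω ≈ 15.9 rad/s.
∠G(j15.9) = −90° − arctan(15.9/3.49) ≈ -167.65°
PM = 180° + (-167.65°) = 12.35°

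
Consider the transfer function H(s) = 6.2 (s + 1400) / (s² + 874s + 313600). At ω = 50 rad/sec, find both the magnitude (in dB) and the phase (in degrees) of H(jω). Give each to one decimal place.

|H| = -31.2 dB, ∠H = -6.0°

|j50 + 1400| = √(50² + 1400²) = 1401
|(j50)² + 874(j50) + 313600| = |3.111e+05 + j43700| = 3.142e+05
|H(j50)| = 6.2 × 1401 / 3.142e+05 = 0.027647
20 log₁₀(0.027647) = -31.17 dB
∠(j50 + 1400) = arctan(50/1400) = 2.05°
∠[(j50)² + 874(j50) + 313600] = ∠[3.111e+05 + j43700] = 8.00°
∠H(j50) = 2.05° − 8.00° = -5.95°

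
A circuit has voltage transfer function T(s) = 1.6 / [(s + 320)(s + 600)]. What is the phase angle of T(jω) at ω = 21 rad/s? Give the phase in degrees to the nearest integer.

-6°

∠(j21 + 320) = arctan(21/320) = 3.75°
∠(j21 + 600) = arctan(21/600) = 2.00°
∠T(j21) = − (3.75° + 2.00°) = -5.76°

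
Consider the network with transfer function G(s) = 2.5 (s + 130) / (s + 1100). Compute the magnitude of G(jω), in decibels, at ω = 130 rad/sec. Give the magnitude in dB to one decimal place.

|j130 + 130| = √(130² + 130²) = 183.8
|j130 + 1100| = √(130² + 1100²) = 1108
|G(j130)| = 2.5 × 183.8 / 1108 = 0.41495
20 log₁₀(0.41495) = -7.64 dB

-7.6 dB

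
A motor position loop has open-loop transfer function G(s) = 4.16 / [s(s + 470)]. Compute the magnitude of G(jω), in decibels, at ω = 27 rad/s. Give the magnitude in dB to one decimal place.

|j27 + 470| = √(27² + 470²) = 470.8
|j27| = 27
|G(j27)| = 4.16 / (470.8 × 27) = 0.00032728
20 log₁₀(0.00032728) = -69.70 dB

-69.7 dB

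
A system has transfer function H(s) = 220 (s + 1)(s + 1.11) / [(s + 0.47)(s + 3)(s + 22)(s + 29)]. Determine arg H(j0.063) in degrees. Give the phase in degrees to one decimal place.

∠(j0.063 + 1) = arctan(0.063/1) = 3.60°
∠(j0.063 + 1.11) = arctan(0.063/1.11) = 3.25°
∠(j0.063 + 0.47) = arctan(0.063/0.47) = 7.63°
∠(j0.063 + 3) = arctan(0.063/3) = 1.20°
∠(j0.063 + 22) = arctan(0.063/22) = 0.16°
∠(j0.063 + 29) = arctan(0.063/29) = 0.12°
∠H(j0.063) = 3.60° + 3.25° − (7.63° + 1.20° + 0.16° + 0.12°) = -2.27°

-2.3 deg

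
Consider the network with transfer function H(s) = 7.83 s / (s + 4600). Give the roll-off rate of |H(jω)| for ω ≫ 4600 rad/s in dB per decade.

0 dB/decade

With 1 zero and 1 pole, the high-frequency asymptotic slope is 20 × (1 − 1) = 0 dB/decade.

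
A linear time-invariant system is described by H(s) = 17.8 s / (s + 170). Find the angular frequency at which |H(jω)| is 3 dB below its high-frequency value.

For a single-pole high-pass, the −3 dB point is at the pole: ω = 170 rad s⁻¹.

170 rad s⁻¹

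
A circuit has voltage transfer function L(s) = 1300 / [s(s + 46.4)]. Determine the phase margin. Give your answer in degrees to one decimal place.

Gain crossover: |L(jω)| = 1 at ω ≈ 24.7 rad/sec.
∠L(j24.7) = −90° − arctan(24.7/46.4) ≈ -118.05°
PM = 180° + (-118.05°) = 61.95°

61.9°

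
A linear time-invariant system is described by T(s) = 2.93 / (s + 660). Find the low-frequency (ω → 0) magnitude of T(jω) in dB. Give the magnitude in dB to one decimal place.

T(0) = 2.93 / 660 = 0.0044394
20 log₁₀(0.0044394) = -47.05 dB

-47.1 dB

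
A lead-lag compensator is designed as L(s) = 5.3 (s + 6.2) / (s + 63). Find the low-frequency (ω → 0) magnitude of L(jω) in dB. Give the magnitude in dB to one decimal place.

L(0) = 5.3 × 6.2 / 63 = 0.52159
20 log₁₀(0.52159) = -5.65 dB

-5.7 dB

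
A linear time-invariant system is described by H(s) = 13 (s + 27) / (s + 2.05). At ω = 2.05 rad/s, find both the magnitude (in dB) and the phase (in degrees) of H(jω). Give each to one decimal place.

|H| = 41.7 dB, ∠H = -40.7°

|j2.05 + 27| = √(2.05² + 27²) = 27.08
|j2.05 + 2.05| = √(2.05² + 2.05²) = 2.899
|H(j2.05)| = 13 × 27.08 / 2.899 = 121.42
20 log₁₀(121.42) = 41.69 dB
∠(j2.05 + 27) = arctan(2.05/27) = 4.34°
∠(j2.05 + 2.05) = arctan(2.05/2.05) = 45.00°
∠H(j2.05) = 4.34° − 45.00° = -40.66°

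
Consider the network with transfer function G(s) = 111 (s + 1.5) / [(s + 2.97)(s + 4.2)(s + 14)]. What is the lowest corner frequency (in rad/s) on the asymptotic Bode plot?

Break frequencies occur at each pole and zero magnitude: 1.5 rad/s, 2.97 rad/s, 4.2 rad/s, 14 rad/s.
The lowest is 1.5 rad/s.

1.5 rad/s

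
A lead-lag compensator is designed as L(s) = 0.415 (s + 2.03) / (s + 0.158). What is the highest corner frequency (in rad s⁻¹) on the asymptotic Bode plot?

2.03 rad s⁻¹

Break frequencies occur at each pole and zero magnitude: 0.158 rad s⁻¹, 2.03 rad s⁻¹.
The highest is 2.03 rad s⁻¹.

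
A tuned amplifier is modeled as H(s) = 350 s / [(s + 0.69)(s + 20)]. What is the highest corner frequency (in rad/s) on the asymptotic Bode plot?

20 rad/s

Break frequencies occur at each pole and zero magnitude: 0.69 rad/s, 20 rad/s.
The highest is 20 rad/s.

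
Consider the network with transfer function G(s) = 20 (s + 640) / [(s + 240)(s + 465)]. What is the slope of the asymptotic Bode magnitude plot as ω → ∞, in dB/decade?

With 1 zero and 2 poles, the high-frequency asymptotic slope is 20 × (1 − 2) = -20 dB/decade.

-20 dB/decade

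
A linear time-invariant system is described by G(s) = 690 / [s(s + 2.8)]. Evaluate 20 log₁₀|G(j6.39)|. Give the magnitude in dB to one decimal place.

|j6.39 + 2.8| = √(6.39² + 2.8²) = 6.977
|j6.39| = 6.39
|G(j6.39)| = 690 / (6.977 × 6.39) = 15.478
20 log₁₀(15.478) = 23.79 dB

23.8 dB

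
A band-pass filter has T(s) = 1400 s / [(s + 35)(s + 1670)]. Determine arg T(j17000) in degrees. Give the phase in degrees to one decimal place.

-84.3°

∠(j17000) = 90.00°
∠(j17000 + 35) = arctan(17000/35) = 89.88°
∠(j17000 + 1670) = arctan(17000/1670) = 84.39°
∠T(j17000) = 90.00° − (89.88° + 84.39°) = -84.27°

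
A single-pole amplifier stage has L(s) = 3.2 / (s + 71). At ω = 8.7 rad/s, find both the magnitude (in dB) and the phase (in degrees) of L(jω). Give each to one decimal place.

|L| = -27.0 dB, ∠L = -7.0°

|j8.7 + 71| = √(8.7² + 71²) = 71.53
|L(j8.7)| = 3.2 / 71.53 = 0.044736
20 log₁₀(0.044736) = -26.99 dB
∠(j8.7 + 71) = arctan(8.7/71) = 6.99°
∠L(j8.7) = −6.99° = -6.99°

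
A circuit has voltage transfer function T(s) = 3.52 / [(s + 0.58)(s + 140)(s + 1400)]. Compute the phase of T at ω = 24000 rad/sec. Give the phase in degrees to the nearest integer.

∠(j24000 + 0.58) = arctan(24000/0.58) = 90.00°
∠(j24000 + 140) = arctan(24000/140) = 89.67°
∠(j24000 + 1400) = arctan(24000/1400) = 86.66°
∠T(j24000) = − (90.00° + 89.67° + 86.66°) = -266.33°

-266°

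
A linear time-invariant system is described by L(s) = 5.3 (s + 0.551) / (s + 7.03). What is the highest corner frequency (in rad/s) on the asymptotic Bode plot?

Break frequencies occur at each pole and zero magnitude: 0.551 rad/s, 7.03 rad/s.
The highest is 7.03 rad/s.

7.03 rad/s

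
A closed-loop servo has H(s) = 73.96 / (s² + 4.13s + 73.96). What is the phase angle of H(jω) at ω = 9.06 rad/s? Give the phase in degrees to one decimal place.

-102.2°

∠[(j9.06)² + 4.13(j9.06) + 73.96] = ∠[-8.1236 + j37.418] = 102.25°
∠H(j9.06) = −102.25° = -102.25°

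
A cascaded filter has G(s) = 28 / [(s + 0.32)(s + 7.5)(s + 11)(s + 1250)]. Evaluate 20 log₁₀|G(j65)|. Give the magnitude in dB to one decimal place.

|j65 + 0.32| = √(65² + 0.32²) = 65
|j65 + 7.5| = √(65² + 7.5²) = 65.43
|j65 + 11| = √(65² + 11²) = 65.92
|j65 + 1250| = √(65² + 1250²) = 1252
|G(j65)| = 28 / (65 × 65.43 × 65.92 × 1252) = 7.9783e-08
20 log₁₀(7.9783e-08) = -141.96 dB

-142.0 dB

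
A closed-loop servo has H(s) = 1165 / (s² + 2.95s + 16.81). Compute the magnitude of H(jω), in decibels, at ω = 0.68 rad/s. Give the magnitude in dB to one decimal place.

37.0 dB

|(j0.68)² + 2.95(j0.68) + 16.81| = |16.348 + j2.006| = 16.47
|H(j0.68)| = 1165 / 16.47 = 70.734
20 log₁₀(70.734) = 36.99 dB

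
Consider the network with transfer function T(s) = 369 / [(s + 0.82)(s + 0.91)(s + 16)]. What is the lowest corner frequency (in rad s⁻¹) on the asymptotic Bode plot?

0.82 rad s⁻¹

Break frequencies occur at each pole and zero magnitude: 0.82 rad s⁻¹, 0.91 rad s⁻¹, 16 rad s⁻¹.
The lowest is 0.82 rad s⁻¹.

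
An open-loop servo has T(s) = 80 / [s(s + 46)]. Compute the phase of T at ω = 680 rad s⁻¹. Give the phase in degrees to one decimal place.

-176.1°

∠(j680 + 46) = arctan(680/46) = 86.13°
∠(j680) = 90.00°
∠T(j680) = − (86.13° + 90.00°) = -176.13°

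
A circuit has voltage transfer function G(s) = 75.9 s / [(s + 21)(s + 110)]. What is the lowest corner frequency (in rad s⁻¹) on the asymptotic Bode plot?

Break frequencies occur at each pole and zero magnitude: 21 rad s⁻¹, 110 rad s⁻¹.
The lowest is 21 rad s⁻¹.

21 rad s⁻¹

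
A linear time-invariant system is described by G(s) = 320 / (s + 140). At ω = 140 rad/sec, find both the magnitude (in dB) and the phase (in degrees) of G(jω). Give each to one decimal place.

|G| = 4.2 dB, ∠G = -45.0°

|j140 + 140| = √(140² + 140²) = 198
|G(j140)| = 320 / 198 = 1.6162
20 log₁₀(1.6162) = 4.17 dB
∠(j140 + 140) = arctan(140/140) = 45.00°
∠G(j140) = −45.00° = -45.00°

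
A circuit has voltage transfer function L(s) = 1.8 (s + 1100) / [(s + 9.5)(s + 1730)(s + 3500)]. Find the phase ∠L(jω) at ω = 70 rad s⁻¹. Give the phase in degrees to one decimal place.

-82.1°

∠(j70 + 1100) = arctan(70/1100) = 3.64°
∠(j70 + 9.5) = arctan(70/9.5) = 82.27°
∠(j70 + 1730) = arctan(70/1730) = 2.32°
∠(j70 + 3500) = arctan(70/3500) = 1.15°
∠L(j70) = 3.64° − (82.27° + 2.32° + 1.15°) = -82.09°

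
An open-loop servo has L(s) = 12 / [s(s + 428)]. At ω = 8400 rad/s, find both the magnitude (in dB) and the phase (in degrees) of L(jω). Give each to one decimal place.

|j8400 + 428| = √(8400² + 428²) = 8411
|j8400| = 8400
|L(j8400)| = 12 / (8411 × 8400) = 1.6985e-07
20 log₁₀(1.6985e-07) = -135.40 dB
∠(j8400 + 428) = arctan(8400/428) = 87.08°
∠(j8400) = 90.00°
∠L(j8400) = − (87.08° + 90.00°) = -177.08°

|L| = -135.4 dB, ∠L = -177.1°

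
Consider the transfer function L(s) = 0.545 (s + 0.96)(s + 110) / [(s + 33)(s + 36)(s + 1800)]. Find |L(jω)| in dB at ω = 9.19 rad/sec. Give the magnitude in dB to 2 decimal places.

|j9.19 + 0.96| = √(9.19² + 0.96²) = 9.24
|j9.19 + 110| = √(9.19² + 110²) = 110.4
|j9.19 + 33| = √(9.19² + 33²) = 34.26
|j9.19 + 36| = √(9.19² + 36²) = 37.15
|j9.19 + 1800| = √(9.19² + 1800²) = 1800
|L(j9.19)| = 0.545 × 9.24 × 110.4 / (34.26 × 37.15 × 1800) = 0.00024263
20 log₁₀(0.00024263) = -72.301 dB

-72.30 dB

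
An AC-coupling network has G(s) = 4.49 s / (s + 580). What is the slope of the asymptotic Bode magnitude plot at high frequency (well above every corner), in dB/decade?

0 dB/decade

With 1 zero and 1 pole, the high-frequency asymptotic slope is 20 × (1 − 1) = 0 dB/decade.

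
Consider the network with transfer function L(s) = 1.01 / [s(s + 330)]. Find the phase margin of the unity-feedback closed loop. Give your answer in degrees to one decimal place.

Gain crossover: |L(jω)| = 1 at ω ≈ 0.00306 rad/s.
∠L(j0.00306) = −90° − arctan(0.00306/330) ≈ -90.00°
PM = 180° + (-90.00°) = 90.00°

90.0 deg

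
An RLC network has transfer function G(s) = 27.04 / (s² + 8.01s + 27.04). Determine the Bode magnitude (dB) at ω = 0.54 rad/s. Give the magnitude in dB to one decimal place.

|(j0.54)² + 8.01(j0.54) + 27.04| = |26.748 + j4.3254| = 27.1
|G(j0.54)| = 27.04 / 27.1 = 0.99794
20 log₁₀(0.99794) = -0.02 dB

-0.0 dB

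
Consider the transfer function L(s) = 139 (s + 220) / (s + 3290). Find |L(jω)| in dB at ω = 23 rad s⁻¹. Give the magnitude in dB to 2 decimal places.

|j23 + 220| = √(23² + 220²) = 221.2
|j23 + 3290| = √(23² + 3290²) = 3290
|L(j23)| = 139 × 221.2 / 3290 = 9.3453
20 log₁₀(9.3453) = 19.412 dB

19.41 dB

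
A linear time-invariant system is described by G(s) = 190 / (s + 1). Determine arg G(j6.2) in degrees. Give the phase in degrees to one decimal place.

-80.8°

∠(j6.2 + 1) = arctan(6.2/1) = 80.84°
∠G(j6.2) = −80.84° = -80.84°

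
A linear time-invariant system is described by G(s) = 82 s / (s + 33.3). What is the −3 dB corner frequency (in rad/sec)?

33.3 rad/sec

For a single-pole high-pass, the −3 dB point is at the pole: ω = 33.3 rad/sec.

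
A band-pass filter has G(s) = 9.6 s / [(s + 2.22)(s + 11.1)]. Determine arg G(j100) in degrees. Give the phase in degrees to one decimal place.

-82.4°

∠(j100) = 90.00°
∠(j100 + 2.22) = arctan(100/2.22) = 88.73°
∠(j100 + 11.1) = arctan(100/11.1) = 83.67°
∠G(j100) = 90.00° − (88.73° + 83.67°) = -82.39°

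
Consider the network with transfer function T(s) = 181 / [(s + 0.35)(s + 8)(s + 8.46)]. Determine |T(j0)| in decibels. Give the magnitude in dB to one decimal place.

17.7 dB

T(0) = 181 / (0.35 × 8 × 8.46) = 7.641
20 log₁₀(7.641) = 17.66 dB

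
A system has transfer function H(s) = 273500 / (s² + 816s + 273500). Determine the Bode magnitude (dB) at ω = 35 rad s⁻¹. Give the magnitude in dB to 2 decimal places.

|(j35)² + 816(j35) + 273500| = |2.7228e+05 + j28560| = 2.738e+05
|H(j35)| = 273500 / 2.738e+05 = 0.99902
20 log₁₀(0.99902) = -0.009 dB

-0.01 dB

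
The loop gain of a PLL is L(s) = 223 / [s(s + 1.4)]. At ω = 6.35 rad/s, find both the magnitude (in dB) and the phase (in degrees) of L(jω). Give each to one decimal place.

|L| = 14.6 dB, ∠L = -167.6°

|j6.35 + 1.4| = √(6.35² + 1.4²) = 6.502
|j6.35| = 6.35
|L(j6.35)| = 223 / (6.502 × 6.35) = 5.4007
20 log₁₀(5.4007) = 14.65 dB
∠(j6.35 + 1.4) = arctan(6.35/1.4) = 77.57°
∠(j6.35) = 90.00°
∠L(j6.35) = − (77.57° + 90.00°) = -167.57°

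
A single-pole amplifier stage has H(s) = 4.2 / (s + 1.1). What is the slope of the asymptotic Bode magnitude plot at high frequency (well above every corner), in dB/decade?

With 0 zeros and 1 pole, the high-frequency asymptotic slope is 20 × (0 − 1) = -20 dB/decade.

-20 dB/decade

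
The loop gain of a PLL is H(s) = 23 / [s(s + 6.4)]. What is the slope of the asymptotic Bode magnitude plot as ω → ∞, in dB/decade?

With 0 zeros and 2 poles, the high-frequency asymptotic slope is 20 × (0 − 2) = -40 dB/decade.

-40 dB/decade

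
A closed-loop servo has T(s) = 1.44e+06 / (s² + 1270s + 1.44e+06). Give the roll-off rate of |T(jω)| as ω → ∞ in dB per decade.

With 0 zeros and 2 poles, the high-frequency asymptotic slope is 20 × (0 − 2) = -40 dB/decade.

-40 dB/decade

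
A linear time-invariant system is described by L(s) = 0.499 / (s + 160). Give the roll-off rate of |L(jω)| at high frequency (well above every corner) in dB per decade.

With 0 zeros and 1 pole, the high-frequency asymptotic slope is 20 × (0 − 1) = -20 dB/decade.

-20 dB/decade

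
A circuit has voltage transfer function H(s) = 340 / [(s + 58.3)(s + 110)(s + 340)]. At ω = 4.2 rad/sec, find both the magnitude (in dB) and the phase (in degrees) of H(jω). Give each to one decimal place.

|j4.2 + 58.3| = √(4.2² + 58.3²) = 58.45
|j4.2 + 110| = √(4.2² + 110²) = 110.1
|j4.2 + 340| = √(4.2² + 340²) = 340
|H(j4.2)| = 340 / (58.45 × 110.1 × 340) = 0.00015541
20 log₁₀(0.00015541) = -76.17 dB
∠(j4.2 + 58.3) = arctan(4.2/58.3) = 4.12°
∠(j4.2 + 110) = arctan(4.2/110) = 2.19°
∠(j4.2 + 340) = arctan(4.2/340) = 0.71°
∠H(j4.2) = − (4.12° + 2.19° + 0.71°) = -7.01°

|H| = -76.2 dB, ∠H = -7.0°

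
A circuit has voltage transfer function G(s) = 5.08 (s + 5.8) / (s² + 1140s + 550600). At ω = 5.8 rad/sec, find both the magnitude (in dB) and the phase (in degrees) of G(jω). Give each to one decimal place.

|G| = -82.4 dB, ∠G = 44.3°

|j5.8 + 5.8| = √(5.8² + 5.8²) = 8.202
|(j5.8)² + 1140(j5.8) + 550600| = |5.5057e+05 + j6612| = 5.506e+05
|G(j5.8)| = 5.08 × 8.202 / 5.506e+05 = 7.5677e-05
20 log₁₀(7.5677e-05) = -82.42 dB
∠(j5.8 + 5.8) = arctan(5.8/5.8) = 45.00°
∠[(j5.8)² + 1140(j5.8) + 550600] = ∠[5.5057e+05 + j6612] = 0.69°
∠G(j5.8) = 45.00° − 0.69° = 44.31°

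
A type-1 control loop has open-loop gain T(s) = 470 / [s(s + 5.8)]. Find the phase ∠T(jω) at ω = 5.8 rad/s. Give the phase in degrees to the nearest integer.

-135 deg

∠(j5.8 + 5.8) = arctan(5.8/5.8) = 45.00°
∠(j5.8) = 90.00°
∠T(j5.8) = − (45.00° + 90.00°) = -135.00°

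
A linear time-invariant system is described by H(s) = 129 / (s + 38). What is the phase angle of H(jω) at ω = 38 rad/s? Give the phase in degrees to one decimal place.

-45.0°

∠(j38 + 38) = arctan(38/38) = 45.00°
∠H(j38) = −45.00° = -45.00°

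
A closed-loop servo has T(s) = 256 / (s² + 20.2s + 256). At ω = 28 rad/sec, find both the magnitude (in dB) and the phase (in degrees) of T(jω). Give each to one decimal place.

|T| = -9.6 dB, ∠T = -133.0 deg

|(j28)² + 20.2(j28) + 256| = |-528 + j565.6| = 773.7
|T(j28)| = 256 / 773.7 = 0.33086
20 log₁₀(0.33086) = -9.61 dB
∠[(j28)² + 20.2(j28) + 256] = ∠[-528 + j565.6] = 133.03°
∠T(j28) = −133.03° = -133.03°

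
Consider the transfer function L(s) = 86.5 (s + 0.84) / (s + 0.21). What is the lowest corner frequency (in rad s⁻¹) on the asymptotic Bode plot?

0.21 rad s⁻¹

Break frequencies occur at each pole and zero magnitude: 0.21 rad s⁻¹, 0.84 rad s⁻¹.
The lowest is 0.21 rad s⁻¹.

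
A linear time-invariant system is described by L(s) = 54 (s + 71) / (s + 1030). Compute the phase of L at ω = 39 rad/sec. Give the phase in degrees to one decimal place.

∠(j39 + 71) = arctan(39/71) = 28.78°
∠(j39 + 1030) = arctan(39/1030) = 2.17°
∠L(j39) = 28.78° − 2.17° = 26.61°

26.6°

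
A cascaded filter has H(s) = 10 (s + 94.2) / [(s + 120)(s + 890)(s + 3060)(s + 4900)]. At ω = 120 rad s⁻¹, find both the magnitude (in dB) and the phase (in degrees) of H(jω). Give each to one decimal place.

|H| = -183.5 dB, ∠H = -4.5°

|j120 + 94.2| = √(120² + 94.2²) = 152.6
|j120 + 120| = √(120² + 120²) = 169.7
|j120 + 890| = √(120² + 890²) = 898.1
|j120 + 3060| = √(120² + 3060²) = 3062
|j120 + 4900| = √(120² + 4900²) = 4901
|H(j120)| = 10 × 152.6 / (169.7 × 898.1 × 3062 × 4901) = 6.6689e-10
20 log₁₀(6.6689e-10) = -183.52 dB
∠(j120 + 94.2) = arctan(120/94.2) = 51.87°
∠(j120 + 120) = arctan(120/120) = 45.00°
∠(j120 + 890) = arctan(120/890) = 7.68°
∠(j120 + 3060) = arctan(120/3060) = 2.25°
∠(j120 + 4900) = arctan(120/4900) = 1.40°
∠H(j120) = 51.87° − (45.00° + 7.68° + 2.25° + 1.40°) = -4.46°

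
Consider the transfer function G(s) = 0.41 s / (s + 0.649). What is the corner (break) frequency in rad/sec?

0.649 rad/sec

The single real pole at s = −0.649 gives a corner at ω = 0.649 rad/sec.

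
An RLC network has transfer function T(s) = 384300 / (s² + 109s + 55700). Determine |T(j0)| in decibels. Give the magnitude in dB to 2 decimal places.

16.78 dB

T(0) = 384300 / 55700 = 6.8995
20 log₁₀(6.8995) = 16.776 dB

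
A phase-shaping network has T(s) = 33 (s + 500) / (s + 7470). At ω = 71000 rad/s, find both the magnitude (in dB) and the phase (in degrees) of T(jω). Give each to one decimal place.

|j71000 + 500| = √(71000² + 500²) = 7.1e+04
|j71000 + 7470| = √(71000² + 7470²) = 7.139e+04
|T(j71000)| = 33 × 7.1e+04 / 7.139e+04 = 32.82
20 log₁₀(32.82) = 30.32 dB
∠(j71000 + 500) = arctan(71000/500) = 89.60°
∠(j71000 + 7470) = arctan(71000/7470) = 83.99°
∠T(j71000) = 89.60° − 83.99° = 5.60°

|T| = 30.3 dB, ∠T = 5.6°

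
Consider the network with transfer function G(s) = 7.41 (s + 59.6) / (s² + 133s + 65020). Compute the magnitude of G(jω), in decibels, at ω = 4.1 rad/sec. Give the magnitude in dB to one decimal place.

|j4.1 + 59.6| = √(4.1² + 59.6²) = 59.74
|(j4.1)² + 133(j4.1) + 65020| = |65003 + j545.3| = 6.501e+04
|G(j4.1)| = 7.41 × 59.74 / 6.501e+04 = 0.0068099
20 log₁₀(0.0068099) = -43.34 dB

-43.3 dB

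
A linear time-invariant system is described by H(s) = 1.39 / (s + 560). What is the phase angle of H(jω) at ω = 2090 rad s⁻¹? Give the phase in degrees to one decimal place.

∠(j2090 + 560) = arctan(2090/560) = 75.00°
∠H(j2090) = −75.00° = -75.00°

-75.0 deg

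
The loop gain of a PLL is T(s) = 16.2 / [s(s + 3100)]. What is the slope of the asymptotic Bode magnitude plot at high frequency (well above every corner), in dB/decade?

-40 dB/decade

With 0 zeros and 2 poles, the high-frequency asymptotic slope is 20 × (0 − 2) = -40 dB/decade.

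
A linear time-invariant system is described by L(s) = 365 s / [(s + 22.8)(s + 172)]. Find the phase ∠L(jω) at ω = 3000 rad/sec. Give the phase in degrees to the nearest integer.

-86°

∠(j3000) = 90.00°
∠(j3000 + 22.8) = arctan(3000/22.8) = 89.56°
∠(j3000 + 172) = arctan(3000/172) = 86.72°
∠L(j3000) = 90.00° − (89.56° + 86.72°) = -86.28°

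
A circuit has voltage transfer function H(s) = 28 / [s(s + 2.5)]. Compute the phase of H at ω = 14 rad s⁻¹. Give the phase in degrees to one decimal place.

∠(j14 + 2.5) = arctan(14/2.5) = 79.88°
∠(j14) = 90.00°
∠H(j14) = − (79.88° + 90.00°) = -169.88°

-169.9°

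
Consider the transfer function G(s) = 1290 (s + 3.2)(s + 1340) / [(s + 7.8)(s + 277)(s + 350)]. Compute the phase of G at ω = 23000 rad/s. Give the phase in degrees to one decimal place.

-91.8°

∠(j23000 + 3.2) = arctan(23000/3.2) = 89.99°
∠(j23000 + 1340) = arctan(23000/1340) = 86.67°
∠(j23000 + 7.8) = arctan(23000/7.8) = 89.98°
∠(j23000 + 277) = arctan(23000/277) = 89.31°
∠(j23000 + 350) = arctan(23000/350) = 89.13°
∠G(j23000) = 89.99° + 86.67° − (89.98° + 89.31° + 89.13°) = -91.76°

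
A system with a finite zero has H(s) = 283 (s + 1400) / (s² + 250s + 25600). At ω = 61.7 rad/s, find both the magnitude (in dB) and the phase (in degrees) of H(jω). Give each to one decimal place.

|j61.7 + 1400| = √(61.7² + 1400²) = 1401
|(j61.7)² + 250(j61.7) + 25600| = |21793 + j15425| = 2.67e+04
|H(j61.7)| = 283 × 1401 / 2.67e+04 = 14.854
20 log₁₀(14.854) = 23.44 dB
∠(j61.7 + 1400) = arctan(61.7/1400) = 2.52°
∠[(j61.7)² + 250(j61.7) + 25600] = ∠[21793 + j15425] = 35.29°
∠H(j61.7) = 2.52° − 35.29° = -32.77°

|H| = 23.4 dB, ∠H = -32.8°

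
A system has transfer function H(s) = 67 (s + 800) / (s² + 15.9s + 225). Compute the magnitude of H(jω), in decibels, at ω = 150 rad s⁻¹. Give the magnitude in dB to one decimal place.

|j150 + 800| = √(150² + 800²) = 813.9
|(j150)² + 15.9(j150) + 225| = |-22275 + j2385| = 2.24e+04
|H(j150)| = 67 × 813.9 / 2.24e+04 = 2.4343
20 log₁₀(2.4343) = 7.73 dB

7.7 dB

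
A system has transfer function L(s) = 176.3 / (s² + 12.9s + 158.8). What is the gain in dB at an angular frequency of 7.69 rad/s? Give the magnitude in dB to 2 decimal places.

|(j7.69)² + 12.9(j7.69) + 158.8| = |99.664 + j99.201| = 140.6
|L(j7.69)| = 176.3 / 140.6 = 1.2537
20 log₁₀(1.2537) = 1.964 dB

1.96 dB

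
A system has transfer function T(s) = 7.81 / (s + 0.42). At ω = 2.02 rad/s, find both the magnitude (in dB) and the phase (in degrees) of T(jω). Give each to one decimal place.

|T| = 11.6 dB, ∠T = -78.3°

|j2.02 + 0.42| = √(2.02² + 0.42²) = 2.063
|T(j2.02)| = 7.81 / 2.063 = 3.7854
20 log₁₀(3.7854) = 11.56 dB
∠(j2.02 + 0.42) = arctan(2.02/0.42) = 78.25°
∠T(j2.02) = −78.25° = -78.25°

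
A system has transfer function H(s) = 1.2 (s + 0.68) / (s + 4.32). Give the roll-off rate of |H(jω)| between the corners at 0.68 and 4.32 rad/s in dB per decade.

In this band the factors already past their corner are: zero at 0.68; net slope = 20 dB/decade.

20 dB/decade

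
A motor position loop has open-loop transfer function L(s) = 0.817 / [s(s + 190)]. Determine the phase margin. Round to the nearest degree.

Gain crossover: |L(jω)| = 1 at ω ≈ 0.0043 rad/sec.
∠L(j0.0043) = −90° − arctan(0.0043/190) ≈ -90.00°
PM = 180° + (-90.00°) = 90.00°

90 deg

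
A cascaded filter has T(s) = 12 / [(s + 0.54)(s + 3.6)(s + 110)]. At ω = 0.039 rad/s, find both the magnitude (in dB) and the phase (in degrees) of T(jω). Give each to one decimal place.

|T| = -25.0 dB, ∠T = -4.8 deg

|j0.039 + 0.54| = √(0.039² + 0.54²) = 0.5414
|j0.039 + 3.6| = √(0.039² + 3.6²) = 3.6
|j0.039 + 110| = √(0.039² + 110²) = 110
|T(j0.039)| = 12 / (0.5414 × 3.6 × 110) = 0.055968
20 log₁₀(0.055968) = -25.04 dB
∠(j0.039 + 0.54) = arctan(0.039/0.54) = 4.13°
∠(j0.039 + 3.6) = arctan(0.039/3.6) = 0.62°
∠(j0.039 + 110) = arctan(0.039/110) = 0.02°
∠T(j0.039) = − (4.13° + 0.62° + 0.02°) = -4.77°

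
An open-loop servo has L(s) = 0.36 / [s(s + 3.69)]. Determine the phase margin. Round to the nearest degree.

Gain crossover: |L(jω)| = 1 at ω ≈ 0.0975 rad s⁻¹.
∠L(j0.0975) = −90° − arctan(0.0975/3.69) ≈ -91.51°
PM = 180° + (-91.51°) = 88.49°

88°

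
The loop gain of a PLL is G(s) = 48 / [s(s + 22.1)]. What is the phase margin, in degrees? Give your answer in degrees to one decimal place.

84.4 deg

Gain crossover: |G(jω)| = 1 at ω ≈ 2.16 rad/s.
∠G(j2.16) = −90° − arctan(2.16/22.1) ≈ -95.59°
PM = 180° + (-95.59°) = 84.41°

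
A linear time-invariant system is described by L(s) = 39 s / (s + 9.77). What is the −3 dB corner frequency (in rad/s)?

For a single-pole high-pass, the −3 dB point is at the pole: ω = 9.77 rad/s.

9.77 rad/s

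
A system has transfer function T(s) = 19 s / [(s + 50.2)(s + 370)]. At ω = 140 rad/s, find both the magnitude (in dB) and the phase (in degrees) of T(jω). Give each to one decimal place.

|T| = -26.9 dB, ∠T = -1.0°

|j140| = 140
|j140 + 50.2| = √(140² + 50.2²) = 148.7
|j140 + 370| = √(140² + 370²) = 395.6
|T(j140)| = 19 × 140 / (148.7 × 395.6) = 0.04521
20 log₁₀(0.04521) = -26.90 dB
∠(j140) = 90.00°
∠(j140 + 50.2) = arctan(140/50.2) = 70.27°
∠(j140 + 370) = arctan(140/370) = 20.73°
∠T(j140) = 90.00° − (70.27° + 20.73°) = -1.00°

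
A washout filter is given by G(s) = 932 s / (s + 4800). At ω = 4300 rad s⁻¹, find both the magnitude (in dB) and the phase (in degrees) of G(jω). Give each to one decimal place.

|G| = 55.9 dB, ∠G = 48.1°

|j4300| = 4300
|j4300 + 4800| = √(4300² + 4800²) = 6444
|G(j4300)| = 932 × 4300 / 6444 = 621.88
20 log₁₀(621.88) = 55.87 dB
∠(j4300) = 90.00°
∠(j4300 + 4800) = arctan(4300/4800) = 41.86°
∠G(j4300) = 90.00° − 41.86° = 48.14°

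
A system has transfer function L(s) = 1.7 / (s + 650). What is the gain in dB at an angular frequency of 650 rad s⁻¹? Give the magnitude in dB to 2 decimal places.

-54.66 dB

|j650 + 650| = √(650² + 650²) = 919.2
|L(j650)| = 1.7 / 919.2 = 0.0018494
20 log₁₀(0.0018494) = -54.660 dB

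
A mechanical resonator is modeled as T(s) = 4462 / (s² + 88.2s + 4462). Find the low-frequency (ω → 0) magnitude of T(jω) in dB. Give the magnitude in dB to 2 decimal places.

T(0) = 4462 / 4462 = 1
20 log₁₀(1) = 0.000 dB

0.00 dB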